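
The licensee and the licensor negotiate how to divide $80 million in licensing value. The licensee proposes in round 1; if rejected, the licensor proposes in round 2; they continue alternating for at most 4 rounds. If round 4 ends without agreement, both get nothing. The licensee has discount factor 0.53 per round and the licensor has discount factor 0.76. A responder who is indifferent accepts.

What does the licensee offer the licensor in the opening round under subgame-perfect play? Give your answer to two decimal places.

53.07

Round 4 (the licensor proposes): rejection yields 0 for the licensee; the licensor offers 0 and keeps 80.
Round 3 (the licensee proposes): the licensor can get 80 next round, worth 0.76 × 80 = 60.8 now. The licensee offers 60.8 and keeps 80 − 60.8 = 19.2.
Round 2 (the licensor proposes): the licensee can get 19.2 next round, worth 0.53 × 19.2 = 10.176 now. The licensor offers 10.176 and keeps 80 − 10.176 = 69.824.
Round 1 (the licensee proposes): the licensor can get 69.824 next round, worth 0.76 × 69.824 = 53.06624 now, so the licensee offers 53.06624, keeping 26.93376.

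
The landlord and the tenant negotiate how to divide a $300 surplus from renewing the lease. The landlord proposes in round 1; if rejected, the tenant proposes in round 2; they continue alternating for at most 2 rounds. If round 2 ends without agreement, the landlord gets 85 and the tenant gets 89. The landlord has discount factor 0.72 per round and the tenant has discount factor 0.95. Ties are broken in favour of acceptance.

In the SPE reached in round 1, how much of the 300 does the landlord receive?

95.75

Round 2 (the tenant proposes): the landlord gets 85 if talks fail, so the tenant offers 85 and keeps 215.
Round 1 (the landlord proposes): the tenant can get 215 next round, worth 0.95 × 215 = 204.25 now. The landlord offers 204.25 and keeps 300 − 204.25 = 95.75.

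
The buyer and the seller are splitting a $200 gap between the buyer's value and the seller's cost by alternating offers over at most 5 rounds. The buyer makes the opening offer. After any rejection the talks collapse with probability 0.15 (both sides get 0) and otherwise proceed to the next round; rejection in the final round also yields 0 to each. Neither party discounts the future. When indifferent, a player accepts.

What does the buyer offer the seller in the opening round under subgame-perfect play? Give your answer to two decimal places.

Round 5 (the buyer proposes): rejection yields 0 for the seller; the buyer offers 0 and keeps 200.
Round 4 (the seller proposes): rejecting gives the buyer an expected 0.85 × 200 = 170; the seller offers that and keeps 30.
Round 3 (the buyer proposes): rejecting gives the seller an expected 0.85 × 30 = 25.5. The buyer offers 25.5 and keeps 200 − 25.5 = 174.5.
Round 2 (the seller proposes): rejecting gives the buyer an expected 0.85 × 174.5 = 148.325; the seller offers that and keeps 51.675.
Round 1 (the buyer proposes): rejecting gives the seller an expected 0.85 × 51.675 = 43.92375; the buyer offers that and keeps 156.07625.

43.92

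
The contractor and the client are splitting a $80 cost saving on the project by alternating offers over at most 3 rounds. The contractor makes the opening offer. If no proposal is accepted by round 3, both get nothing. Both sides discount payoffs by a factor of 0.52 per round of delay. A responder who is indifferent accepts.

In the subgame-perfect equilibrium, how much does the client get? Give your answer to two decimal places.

Round 3 (the contractor proposes): the client will accept anything ≥ 0, so the contractor offers 0 and keeps 80.
Round 2 (the client proposes): the contractor can get 80 next round, worth 0.52 × 80 = 41.6 now; the client offers that and keeps 38.4.
Round 1 (the contractor proposes): the client can get 38.4 next round, worth 0.52 × 38.4 = 19.968 now. The contractor offers 19.968 and keeps 80 − 19.968 = 60.032.

19.97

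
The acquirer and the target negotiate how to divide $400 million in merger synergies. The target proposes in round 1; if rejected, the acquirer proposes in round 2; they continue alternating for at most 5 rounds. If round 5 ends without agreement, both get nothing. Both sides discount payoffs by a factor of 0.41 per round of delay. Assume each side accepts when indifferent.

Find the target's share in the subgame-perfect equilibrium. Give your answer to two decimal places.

286.97

Round 5 (the target proposes): the acquirer will accept anything ≥ 0, so the target offers 0 and keeps 400.
Round 4 (the acquirer proposes): the target can get 400 next round, worth 0.41 × 400 = 164 now; the acquirer offers that and keeps 236.
Round 3 (the target proposes): the acquirer can get 236 next round, worth 0.41 × 236 = 96.76 now, so the target offers 96.76, keeping 303.24.
Round 2 (the acquirer proposes): the target can get 303.24 next round, worth 0.41 × 303.24 = 124.3284 now, so the acquirer offers 124.3284, keeping 275.6716.
Round 1 (the target proposes): the acquirer can get 275.6716 next round, worth 0.41 × 275.6716 = 113.025356 now. The target offers 113.025356 and keeps 400 − 113.025356 = 286.974644.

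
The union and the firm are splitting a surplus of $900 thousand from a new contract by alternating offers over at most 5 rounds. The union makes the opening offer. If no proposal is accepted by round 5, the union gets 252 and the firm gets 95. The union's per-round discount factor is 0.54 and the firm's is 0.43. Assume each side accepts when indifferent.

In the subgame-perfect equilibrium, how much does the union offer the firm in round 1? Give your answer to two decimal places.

224.48

Round 5 (the union proposes): the firm gets 95 if talks fail, so the union offers 95 and keeps 805.
Round 4 (the firm proposes): the union can get 805 next round, worth 0.54 × 805 = 434.7 now. The firm offers 434.7 and keeps 900 − 434.7 = 465.3.
Round 3 (the union proposes): the firm can get 465.3 next round, worth 0.43 × 465.3 = 200.079 now, so the union offers 200.079, keeping 699.921.
Round 2 (the firm proposes): the union can get 699.921 next round, worth 0.54 × 699.921 = 377.95734 now, so the firm offers 377.95734, keeping 522.04266.
Round 1 (the union proposes): the firm can get 522.04266 next round, worth 0.43 × 522.04266 = 224.4783438 now. The union offers 224.4783438 and keeps 900 − 224.4783438 = 675.5216562.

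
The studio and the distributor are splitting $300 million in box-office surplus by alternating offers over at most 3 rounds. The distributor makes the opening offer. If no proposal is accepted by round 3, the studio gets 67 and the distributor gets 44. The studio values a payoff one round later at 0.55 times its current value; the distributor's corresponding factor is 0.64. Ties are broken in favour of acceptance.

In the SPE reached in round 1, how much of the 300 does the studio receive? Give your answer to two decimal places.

82.98

Round 3 (the distributor proposes): the studio gets 67 if talks fail, so the distributor offers 67 and keeps 233.
Round 2 (the studio proposes): the distributor can get 233 next round, worth 0.64 × 233 = 149.12 now. The studio offers 149.12 and keeps 300 − 149.12 = 150.88.
Round 1 (the distributor proposes): the studio can get 150.88 next round, worth 0.55 × 150.88 = 82.984 now. The distributor offers 82.984 and keeps 300 − 82.984 = 217.016.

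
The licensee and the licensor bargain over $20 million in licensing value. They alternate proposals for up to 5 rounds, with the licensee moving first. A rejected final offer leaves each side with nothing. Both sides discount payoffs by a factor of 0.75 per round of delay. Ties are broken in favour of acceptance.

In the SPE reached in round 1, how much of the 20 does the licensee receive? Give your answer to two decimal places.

14.14

Round 5 (the licensee proposes): rejection yields 0 for the licensor; the licensee offers 0 and keeps 20.
Round 4 (the licensor proposes): the licensee can get 20 next round, worth 0.75 × 20 = 15 now, so the licensor offers 15, keeping 5.
Round 3 (the licensee proposes): the licensor can get 5 next round, worth 0.75 × 5 = 3.75 now, so the licensee offers 3.75, keeping 16.25.
Round 2 (the licensor proposes): the licensee can get 16.25 next round, worth 0.75 × 16.25 = 12.1875 now; the licensor offers that and keeps 7.8125.
Round 1 (the licensee proposes): the licensor can get 7.8125 next round, worth 0.75 × 7.8125 = 5.859375 now, so the licensee offers 5.859375, keeping 14.140625.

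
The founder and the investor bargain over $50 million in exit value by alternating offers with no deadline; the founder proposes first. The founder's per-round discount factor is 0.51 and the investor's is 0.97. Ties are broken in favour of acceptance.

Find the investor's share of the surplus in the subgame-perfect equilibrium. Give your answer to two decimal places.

In a stationary SPE each proposer offers the other exactly their discounted continuation value.
If the founder keeps x when proposing and the investor keeps y when proposing, then x = 50 − 0.97y and y = 50 − 0.51x.
Solving: x = 50(1 − 0.97) / (1 − 0.51·0.97) = 1.5 / 0.5053 ≈ 2.9685.
The investor gets 50 − 2.9685 ≈ 47.0315.

47.03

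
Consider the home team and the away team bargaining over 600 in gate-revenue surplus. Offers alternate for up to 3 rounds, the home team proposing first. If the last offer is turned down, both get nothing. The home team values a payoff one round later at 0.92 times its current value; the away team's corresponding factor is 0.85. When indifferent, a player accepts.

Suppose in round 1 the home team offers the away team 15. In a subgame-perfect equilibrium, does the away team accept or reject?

Work out the away team's continuation value if the offer is rejected.
Round 3 (the home team proposes): rejection yields 0 for the away team; the home team offers 0 and keeps 600.
Round 2 (the away team proposes): the home team can get 600 next round, worth 0.92 × 600 = 552 now, so the away team offers 552, keeping 48.
So by rejecting in round 1, the away team gets 48 next round, worth 0.85 × 48 = 40.8 now.
Offer 15 < 40.8, so the away team rejects.

Reject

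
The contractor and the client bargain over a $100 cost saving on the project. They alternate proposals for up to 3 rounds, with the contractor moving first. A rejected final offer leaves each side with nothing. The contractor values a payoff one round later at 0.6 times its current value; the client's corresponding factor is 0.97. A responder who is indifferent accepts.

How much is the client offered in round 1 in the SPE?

Work backward from the last round.
Round 3 (the contractor proposes): the client will accept anything ≥ 0, so the contractor offers 0 and keeps 100.
Round 2 (the client proposes): the contractor can get 100 next round, worth 0.6 × 100 = 60 now, so the client offers 60, keeping 40.
Round 1 (the contractor proposes): the client can get 40 next round, worth 0.97 × 40 = 38.8 now; the contractor offers that and keeps 61.2.

38.8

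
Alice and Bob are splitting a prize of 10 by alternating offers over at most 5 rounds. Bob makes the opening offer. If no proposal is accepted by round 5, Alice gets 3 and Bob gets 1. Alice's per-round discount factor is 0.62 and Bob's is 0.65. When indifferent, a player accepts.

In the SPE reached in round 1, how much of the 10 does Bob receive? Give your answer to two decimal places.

6.47

Round 5 (Bob proposes): Alice gets 3 if talks fail, so Bob offers 3 and keeps 7.
Round 4 (Alice proposes): Bob can get 7 next round, worth 0.65 × 7 = 4.55 now. Alice offers 4.55 and keeps 10 − 4.55 = 5.45.
Round 3 (Bob proposes): Alice can get 5.45 next round, worth 0.62 × 5.45 = 3.379 now, so Bob offers 3.379, keeping 6.621.
Round 2 (Alice proposes): Bob can get 6.621 next round, worth 0.65 × 6.621 = 4.30365 now, so Alice offers 4.30365, keeping 5.69635.
Round 1 (Bob proposes): Alice can get 5.69635 next round, worth 0.62 × 5.69635 = 3.531737 now. Bob offers 3.531737 and keeps 10 − 3.531737 = 6.468263.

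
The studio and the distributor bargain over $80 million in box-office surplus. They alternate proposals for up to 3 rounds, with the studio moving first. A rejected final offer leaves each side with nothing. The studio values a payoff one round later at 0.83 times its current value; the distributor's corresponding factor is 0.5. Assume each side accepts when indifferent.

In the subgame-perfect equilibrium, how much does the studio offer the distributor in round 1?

6.8

Solve by backward induction from round 3.
Round 3 (the studio proposes): rejection yields 0 for the distributor; the studio offers 0 and keeps 80.
Round 2 (the distributor proposes): the studio can get 80 next round, worth 0.83 × 80 = 66.4 now; the distributor offers that and keeps 13.6.
Round 1 (the studio proposes): the distributor can get 13.6 next round, worth 0.5 × 13.6 = 6.8 now, so the studio offers 6.8, keeping 73.2.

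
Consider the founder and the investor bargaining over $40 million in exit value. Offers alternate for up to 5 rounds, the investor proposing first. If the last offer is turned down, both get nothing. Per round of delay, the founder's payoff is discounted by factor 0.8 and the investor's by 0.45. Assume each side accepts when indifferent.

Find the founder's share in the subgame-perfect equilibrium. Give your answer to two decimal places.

Round 5 (the investor proposes): rejection yields 0 for the founder; the investor offers 0 and keeps 40.
Round 4 (the founder proposes): the investor can get 40 next round, worth 0.45 × 40 = 18 now; the founder offers that and keeps 22.
Round 3 (the investor proposes): the founder can get 22 next round, worth 0.8 × 22 = 17.6 now, so the investor offers 17.6, keeping 22.4.
Round 2 (the founder proposes): the investor can get 22.4 next round, worth 0.45 × 22.4 = 10.08 now; the founder offers that and keeps 29.92.
Round 1 (the investor proposes): the founder can get 29.92 next round, worth 0.8 × 29.92 = 23.936 now; the investor offers that and keeps 16.064.

23.94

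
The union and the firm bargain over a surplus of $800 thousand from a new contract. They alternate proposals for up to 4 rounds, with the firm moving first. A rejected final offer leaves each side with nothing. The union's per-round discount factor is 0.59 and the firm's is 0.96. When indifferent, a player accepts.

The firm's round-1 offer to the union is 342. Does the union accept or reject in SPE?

Accept

Work out the union's continuation value if the offer is rejected.
Round 4 (the union proposes): the firm will accept anything ≥ 0, so the union offers 0 and keeps 800.
Round 3 (the firm proposes): the union can get 800 next round, worth 0.59 × 800 = 472 now. The firm offers 472 and keeps 800 − 472 = 328.
Round 2 (the union proposes): the firm can get 328 next round, worth 0.96 × 328 = 314.88 now; the union offers that and keeps 485.12.
So by rejecting in round 1, the union gets 485.12 next round, worth 0.59 × 485.12 = 286.2208 now.
Offer 342 ≥ 286.2208, so the union accepts.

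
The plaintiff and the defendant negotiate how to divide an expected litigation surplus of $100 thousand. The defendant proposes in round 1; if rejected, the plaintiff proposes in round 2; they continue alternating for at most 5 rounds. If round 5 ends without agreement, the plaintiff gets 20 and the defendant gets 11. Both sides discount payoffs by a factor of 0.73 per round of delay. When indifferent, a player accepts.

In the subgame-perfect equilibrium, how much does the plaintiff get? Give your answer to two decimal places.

Round 5 (the defendant proposes): the plaintiff gets 20 if talks fail, so the defendant offers 20 and keeps 80.
Round 4 (the plaintiff proposes): the defendant can get 80 next round, worth 0.73 × 80 = 58.4 now, so the plaintiff offers 58.4, keeping 41.6.
Round 3 (the defendant proposes): the plaintiff can get 41.6 next round, worth 0.73 × 41.6 = 30.368 now; the defendant offers that and keeps 69.632.
Round 2 (the plaintiff proposes): the defendant can get 69.632 next round, worth 0.73 × 69.632 = 50.83136 now. The plaintiff offers 50.83136 and keeps 100 − 50.83136 = 49.16864.
Round 1 (the defendant proposes): the plaintiff can get 49.16864 next round, worth 0.73 × 49.16864 = 35.8931072 now, so the defendant offers 35.8931072, keeping 64.1068928.

35.89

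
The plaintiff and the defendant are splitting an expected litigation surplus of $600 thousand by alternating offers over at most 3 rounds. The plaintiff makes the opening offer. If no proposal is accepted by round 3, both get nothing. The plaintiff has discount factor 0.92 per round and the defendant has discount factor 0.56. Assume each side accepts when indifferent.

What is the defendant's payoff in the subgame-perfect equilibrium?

26.88

Round 3 (the plaintiff proposes): rejection yields 0 for the defendant; the plaintiff offers 0 and keeps 600.
Round 2 (the defendant proposes): the plaintiff can get 600 next round, worth 0.92 × 600 = 552 now. The defendant offers 552 and keeps 600 − 552 = 48.
Round 1 (the plaintiff proposes): the defendant can get 48 next round, worth 0.56 × 48 = 26.88 now; the plaintiff offers that and keeps 573.12.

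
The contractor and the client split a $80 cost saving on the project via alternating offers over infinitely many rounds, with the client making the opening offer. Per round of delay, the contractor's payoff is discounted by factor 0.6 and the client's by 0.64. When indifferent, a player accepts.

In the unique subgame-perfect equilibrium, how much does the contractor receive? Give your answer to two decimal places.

28.05

In a stationary SPE each proposer offers the other exactly their discounted continuation value.
If the client keeps x when proposing and the contractor keeps y when proposing, then x = 80 − 0.6y and y = 80 − 0.64x.
Solving: x = 80(1 − 0.6) / (1 − 0.64·0.6) = 32 / 0.616 ≈ 51.9481.
The contractor gets 80 − 51.9481 ≈ 28.0519.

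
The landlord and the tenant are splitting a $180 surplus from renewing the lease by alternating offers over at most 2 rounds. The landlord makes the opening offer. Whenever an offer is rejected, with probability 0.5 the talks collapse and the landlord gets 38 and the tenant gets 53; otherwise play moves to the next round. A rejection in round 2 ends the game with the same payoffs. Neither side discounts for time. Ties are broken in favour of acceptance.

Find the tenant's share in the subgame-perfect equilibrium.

97.5

By backward induction:
Round 2 (the tenant proposes): the landlord gets 38 if talks fail, so the tenant offers 38 and keeps 142.
Round 1 (the landlord proposes): rejecting gives the tenant an expected 0.5 × 142 + 0.5 × 53 = 97.5, so the landlord offers 97.5, keeping 82.5.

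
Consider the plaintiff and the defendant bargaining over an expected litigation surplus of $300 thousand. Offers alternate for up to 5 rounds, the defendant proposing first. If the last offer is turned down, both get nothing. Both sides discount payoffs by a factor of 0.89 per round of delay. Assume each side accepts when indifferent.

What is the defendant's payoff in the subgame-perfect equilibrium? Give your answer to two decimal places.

Work backward from the last round.
Round 5 (the defendant proposes): the plaintiff will accept anything ≥ 0, so the defendant offers 0 and keeps 300.
Round 4 (the plaintiff proposes): the defendant can get 300 next round, worth 0.89 × 300 = 267 now. The plaintiff offers 267 and keeps 300 − 267 = 33.
Round 3 (the defendant proposes): the plaintiff can get 33 next round, worth 0.89 × 33 = 29.37 now. The defendant offers 29.37 and keeps 300 − 29.37 = 270.63.
Round 2 (the plaintiff proposes): the defendant can get 270.63 next round, worth 0.89 × 270.63 = 240.8607 now; the plaintiff offers that and keeps 59.1393.
Round 1 (the defendant proposes): the plaintiff can get 59.1393 next round, worth 0.89 × 59.1393 = 52.633977 now; the defendant offers that and keeps 247.366023.

247.37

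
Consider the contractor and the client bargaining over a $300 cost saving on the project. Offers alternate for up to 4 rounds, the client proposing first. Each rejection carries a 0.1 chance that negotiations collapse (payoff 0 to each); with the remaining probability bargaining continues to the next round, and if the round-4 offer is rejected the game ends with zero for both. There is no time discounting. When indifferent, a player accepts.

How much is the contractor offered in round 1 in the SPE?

245.7

Round 4 (the contractor proposes): the client will accept anything ≥ 0, so the contractor offers 0 and keeps 300.
Round 3 (the client proposes): rejecting gives the contractor an expected 0.9 × 300 = 270; the client offers that and keeps 30.
Round 2 (the contractor proposes): rejecting gives the client an expected 0.9 × 30 = 27, so the contractor offers 27, keeping 273.
Round 1 (the client proposes): rejecting gives the contractor an expected 0.9 × 273 = 245.7; the client offers that and keeps 54.3.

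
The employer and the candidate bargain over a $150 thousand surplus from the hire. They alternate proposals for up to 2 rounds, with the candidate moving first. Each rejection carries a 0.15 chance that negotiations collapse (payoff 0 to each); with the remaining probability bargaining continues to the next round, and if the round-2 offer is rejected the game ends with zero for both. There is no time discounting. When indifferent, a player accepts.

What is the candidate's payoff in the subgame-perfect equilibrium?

22.5

Round 2 (the employer proposes): rejection yields 0 for the candidate; the employer offers 0 and keeps 150.
Round 1 (the candidate proposes): rejecting gives the employer an expected 0.85 × 150 = 127.5. The candidate offers 127.5 and keeps 150 − 127.5 = 22.5.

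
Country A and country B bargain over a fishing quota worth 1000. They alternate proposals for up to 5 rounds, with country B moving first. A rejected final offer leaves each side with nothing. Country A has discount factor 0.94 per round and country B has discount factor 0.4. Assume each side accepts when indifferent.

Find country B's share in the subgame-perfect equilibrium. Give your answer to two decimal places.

By backward induction:
Round 5 (country B proposes): rejection yields 0 for country A; country B offers 0 and keeps 1000.
Round 4 (country A proposes): country B can get 1000 next round, worth 0.4 × 1000 = 400 now; country A offers that and keeps 600.
Round 3 (country B proposes): country A can get 600 next round, worth 0.94 × 600 = 564 now. Country B offers 564 and keeps 1000 − 564 = 436.
Round 2 (country A proposes): country B can get 436 next round, worth 0.4 × 436 = 174.4 now; country A offers that and keeps 825.6.
Round 1 (country B proposes): country A can get 825.6 next round, worth 0.94 × 825.6 = 776.064 now; country B offers that and keeps 223.936.

223.94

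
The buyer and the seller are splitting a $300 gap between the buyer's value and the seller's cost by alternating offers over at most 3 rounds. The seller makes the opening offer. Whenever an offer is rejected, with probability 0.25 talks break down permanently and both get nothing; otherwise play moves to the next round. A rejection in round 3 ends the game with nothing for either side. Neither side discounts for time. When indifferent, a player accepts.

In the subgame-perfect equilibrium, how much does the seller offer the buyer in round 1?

56.25

Round 3 (the seller proposes): the buyer will accept anything ≥ 0, so the seller offers 0 and keeps 300.
Round 2 (the buyer proposes): rejecting gives the seller an expected 0.75 × 300 = 225, so the buyer offers 225, keeping 75.
Round 1 (the seller proposes): rejecting gives the buyer an expected 0.75 × 75 = 56.25; the seller offers that and keeps 243.75.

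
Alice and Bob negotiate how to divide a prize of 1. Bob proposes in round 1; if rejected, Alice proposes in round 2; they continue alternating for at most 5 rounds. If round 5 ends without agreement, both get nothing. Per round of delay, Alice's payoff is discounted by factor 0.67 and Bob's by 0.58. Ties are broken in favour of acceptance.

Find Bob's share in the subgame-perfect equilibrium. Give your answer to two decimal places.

0.61

Work backward from the last round.
Round 5 (Bob proposes): rejection yields 0 for Alice; Bob offers 0 and keeps 1.
Round 4 (Alice proposes): Bob can get 1 next round, worth 0.58 × 1 = 0.58 now; Alice offers that and keeps 0.42.
Round 3 (Bob proposes): Alice can get 0.42 next round, worth 0.67 × 0.42 = 0.2814 now. Bob offers 0.2814 and keeps 1 − 0.2814 = 0.7186.
Round 2 (Alice proposes): Bob can get 0.7186 next round, worth 0.58 × 0.7186 = 0.416788 now; Alice offers that and keeps 0.583212.
Round 1 (Bob proposes): Alice can get 0.583212 next round, worth 0.67 × 0.583212 = 0.39075204 now. Bob offers 0.39075204 and keeps 1 − 0.39075204 = 0.60924796.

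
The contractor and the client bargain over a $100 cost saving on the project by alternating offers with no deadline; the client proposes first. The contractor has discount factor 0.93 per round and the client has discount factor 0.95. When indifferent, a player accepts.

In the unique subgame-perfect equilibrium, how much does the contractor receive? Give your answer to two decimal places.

Let x be the client's share when the client proposes and y be the contractor's share when the contractor proposes.
The contractor accepts iff offered ≥ 0.93·y, so x = 100 − 0.93y. Symmetrically y = 100 − 0.95x.
Substituting: x = 100 − 0.93(100 − 0.95x), giving x(1 − 0.95·0.93) = 100(1 − 0.93).
So x = 100 × 0.07 / 0.1165 ≈ 60.0858, and the contractor receives 100 − x ≈ 39.9142.

39.91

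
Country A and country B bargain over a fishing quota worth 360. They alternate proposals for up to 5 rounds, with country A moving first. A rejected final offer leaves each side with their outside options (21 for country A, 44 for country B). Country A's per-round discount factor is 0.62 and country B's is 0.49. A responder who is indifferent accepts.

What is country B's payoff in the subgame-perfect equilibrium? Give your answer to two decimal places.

Round 5 (country A proposes): country B gets 44 if talks fail, so country A offers 44 and keeps 316.
Round 4 (country B proposes): country A can get 316 next round, worth 0.62 × 316 = 195.92 now, so country B offers 195.92, keeping 164.08.
Round 3 (country A proposes): country B can get 164.08 next round, worth 0.49 × 164.08 = 80.3992 now. Country A offers 80.3992 and keeps 360 − 80.3992 = 279.6008.
Round 2 (country B proposes): country A can get 279.6008 next round, worth 0.62 × 279.6008 = 173.352496 now; country B offers that and keeps 186.647504.
Round 1 (country A proposes): country B can get 186.647504 next round, worth 0.49 × 186.647504 = 91.45727696 now, so country A offers 91.45727696, keeping 268.54272304.

91.46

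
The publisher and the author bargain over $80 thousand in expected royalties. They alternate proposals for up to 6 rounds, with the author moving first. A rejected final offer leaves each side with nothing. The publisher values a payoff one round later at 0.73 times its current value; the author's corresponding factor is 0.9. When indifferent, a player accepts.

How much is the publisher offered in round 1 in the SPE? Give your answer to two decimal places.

Work backward from the last round.
Round 6 (the publisher proposes): the author will accept anything ≥ 0, so the publisher offers 0 and keeps 80.
Round 5 (the author proposes): the publisher can get 80 next round, worth 0.73 × 80 = 58.4 now. The author offers 58.4 and keeps 80 − 58.4 = 21.6.
Round 4 (the publisher proposes): the author can get 21.6 next round, worth 0.9 × 21.6 = 19.44 now, so the publisher offers 19.44, keeping 60.56.
Round 3 (the author proposes): the publisher can get 60.56 next round, worth 0.73 × 60.56 = 44.2088 now; the author offers that and keeps 35.7912.
Round 2 (the publisher proposes): the author can get 35.7912 next round, worth 0.9 × 35.7912 = 32.21208 now; the publisher offers that and keeps 47.78792.
Round 1 (the author proposes): the publisher can get 47.78792 next round, worth 0.73 × 47.78792 = 34.8851816 now; the author offers that and keeps 45.1148184.

34.89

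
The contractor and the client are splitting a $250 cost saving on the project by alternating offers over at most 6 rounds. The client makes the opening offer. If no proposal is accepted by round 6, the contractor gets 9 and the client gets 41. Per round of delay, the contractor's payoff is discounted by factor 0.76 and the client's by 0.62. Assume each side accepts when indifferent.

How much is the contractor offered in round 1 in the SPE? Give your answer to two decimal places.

Work backward from the last round.
Round 6 (the contractor proposes): the client gets 41 if talks fail, so the contractor offers 41 and keeps 209.
Round 5 (the client proposes): the contractor can get 209 next round, worth 0.76 × 209 = 158.84 now, so the client offers 158.84, keeping 91.16.
Round 4 (the contractor proposes): the client can get 91.16 next round, worth 0.62 × 91.16 = 56.5192 now; the contractor offers that and keeps 193.4808.
Round 3 (the client proposes): the contractor can get 193.4808 next round, worth 0.76 × 193.4808 = 147.045408 now; the client offers that and keeps 102.954592.
Round 2 (the contractor proposes): the client can get 102.954592 next round, worth 0.62 × 102.954592 = 63.83184704 now, so the contractor offers 63.83184704, keeping 186.16815296.
Round 1 (the client proposes): the contractor can get 186.16815296 next round, worth 0.76 × 186.16815296 = 141.4877962496 now. The client offers 141.4877962496 and keeps 250 − 141.4877962496 = 108.5122037504.

141.49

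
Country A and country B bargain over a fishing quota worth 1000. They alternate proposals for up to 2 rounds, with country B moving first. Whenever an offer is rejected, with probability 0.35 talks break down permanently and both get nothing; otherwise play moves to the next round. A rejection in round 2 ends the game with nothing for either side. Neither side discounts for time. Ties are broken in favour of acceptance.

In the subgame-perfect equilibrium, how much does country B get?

350

Round 2 (country A proposes): rejection yields 0 for country B; country A offers 0 and keeps 1000.
Round 1 (country B proposes): rejecting gives country A an expected 0.65 × 1000 = 650. Country B offers 650 and keeps 1000 − 650 = 350.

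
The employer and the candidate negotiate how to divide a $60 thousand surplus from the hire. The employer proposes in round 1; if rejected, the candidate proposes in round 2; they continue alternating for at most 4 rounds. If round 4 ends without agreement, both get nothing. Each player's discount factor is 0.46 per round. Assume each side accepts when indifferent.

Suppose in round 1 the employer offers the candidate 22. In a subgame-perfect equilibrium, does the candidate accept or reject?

Accept

Round 4 (the candidate proposes): rejection yields 0 for the employer; the candidate offers 0 and keeps 60.
Round 3 (the employer proposes): the candidate can get 60 next round, worth 0.46 × 60 = 27.6 now, so the employer offers 27.6, keeping 32.4.
Round 2 (the candidate proposes): the employer can get 32.4 next round, worth 0.46 × 32.4 = 14.904 now, so the candidate offers 14.904, keeping 45.096.
So by rejecting in round 1, the candidate gets 45.096 next round, worth 0.46 × 45.096 = 20.74416 now.
Offer 22 ≥ 20.74416, so the candidate accepts.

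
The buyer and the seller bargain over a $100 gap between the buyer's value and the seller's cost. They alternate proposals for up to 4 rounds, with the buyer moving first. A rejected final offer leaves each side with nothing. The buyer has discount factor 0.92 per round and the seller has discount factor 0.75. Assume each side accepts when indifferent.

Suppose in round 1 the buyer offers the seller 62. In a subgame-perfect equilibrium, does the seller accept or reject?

Work out the seller's continuation value if the offer is rejected.
Round 4 (the seller proposes): rejection yields 0 for the buyer; the seller offers 0 and keeps 100.
Round 3 (the buyer proposes): the seller can get 100 next round, worth 0.75 × 100 = 75 now; the buyer offers that and keeps 25.
Round 2 (the seller proposes): the buyer can get 25 next round, worth 0.92 × 25 = 23 now, so the seller offers 23, keeping 77.
So by rejecting in round 1, the seller gets 77 next round, worth 0.75 × 77 = 57.75 now.
Offer 62 ≥ 57.75, so the seller accepts.

Accept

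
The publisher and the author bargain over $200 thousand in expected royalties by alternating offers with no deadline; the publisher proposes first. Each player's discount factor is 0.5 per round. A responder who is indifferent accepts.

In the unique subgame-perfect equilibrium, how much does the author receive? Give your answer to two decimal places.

Let x be the publisher's share when the publisher proposes and y be the author's share when the author proposes.
The author accepts iff offered ≥ 0.5·y, so x = 200 − 0.5y. Symmetrically y = 200 − 0.5x.
Substituting: x = 200 − 0.5(200 − 0.5x), giving x(1 − 0.5·0.5) = 200(1 − 0.5).
So x = 200 × 0.5 / 0.75 ≈ 133.3333, and the author receives 200 − x ≈ 66.6667.

66.67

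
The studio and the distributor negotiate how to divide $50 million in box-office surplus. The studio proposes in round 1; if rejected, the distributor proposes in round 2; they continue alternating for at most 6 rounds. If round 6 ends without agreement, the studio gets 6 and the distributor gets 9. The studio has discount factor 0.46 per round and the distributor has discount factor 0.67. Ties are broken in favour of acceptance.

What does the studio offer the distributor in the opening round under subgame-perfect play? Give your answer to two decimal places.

26.47

By backward induction:
Round 6 (the distributor proposes): the studio gets 6 if talks fail, so the distributor offers 6 and keeps 44.
Round 5 (the studio proposes): the distributor can get 44 next round, worth 0.67 × 44 = 29.48 now; the studio offers that and keeps 20.52.
Round 4 (the distributor proposes): the studio can get 20.52 next round, worth 0.46 × 20.52 = 9.4392 now; the distributor offers that and keeps 40.5608.
Round 3 (the studio proposes): the distributor can get 40.5608 next round, worth 0.67 × 40.5608 = 27.175736 now; the studio offers that and keeps 22.824264.
Round 2 (the distributor proposes): the studio can get 22.824264 next round, worth 0.46 × 22.824264 = 10.49916144 now; the distributor offers that and keeps 39.50083856.
Round 1 (the studio proposes): the distributor can get 39.50083856 next round, worth 0.67 × 39.50083856 = 26.4655618352 now. The studio offers 26.4655618352 and keeps 50 − 26.4655618352 = 23.5344381648.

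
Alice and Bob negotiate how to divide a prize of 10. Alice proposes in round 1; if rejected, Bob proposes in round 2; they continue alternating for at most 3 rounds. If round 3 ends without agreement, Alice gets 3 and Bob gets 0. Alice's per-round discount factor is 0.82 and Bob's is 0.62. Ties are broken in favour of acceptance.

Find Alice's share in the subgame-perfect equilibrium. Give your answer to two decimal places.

Round 3 (Alice proposes): Bob will accept anything ≥ 0, so Alice offers 0 and keeps 10.
Round 2 (Bob proposes): Alice can get 10 next round, worth 0.82 × 10 = 8.2 now, so Bob offers 8.2, keeping 1.8.
Round 1 (Alice proposes): Bob can get 1.8 next round, worth 0.62 × 1.8 = 1.116 now. Alice offers 1.116 and keeps 10 − 1.116 = 8.884.

8.88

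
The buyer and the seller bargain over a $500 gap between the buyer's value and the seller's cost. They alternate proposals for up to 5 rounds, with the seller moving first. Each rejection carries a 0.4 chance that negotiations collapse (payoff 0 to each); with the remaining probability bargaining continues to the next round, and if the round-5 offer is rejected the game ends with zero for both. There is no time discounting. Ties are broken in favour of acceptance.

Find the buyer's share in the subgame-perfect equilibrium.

163.2

By backward induction:
Round 5 (the seller proposes): the buyer will accept anything ≥ 0, so the seller offers 0 and keeps 500.
Round 4 (the buyer proposes): rejecting gives the seller an expected 0.6 × 500 = 300. The buyer offers 300 and keeps 500 − 300 = 200.
Round 3 (the seller proposes): rejecting gives the buyer an expected 0.6 × 200 = 120. The seller offers 120 and keeps 500 − 120 = 380.
Round 2 (the buyer proposes): rejecting gives the seller an expected 0.6 × 380 = 228; the buyer offers that and keeps 272.
Round 1 (the seller proposes): rejecting gives the buyer an expected 0.6 × 272 = 163.2; the seller offers that and keeps 336.8.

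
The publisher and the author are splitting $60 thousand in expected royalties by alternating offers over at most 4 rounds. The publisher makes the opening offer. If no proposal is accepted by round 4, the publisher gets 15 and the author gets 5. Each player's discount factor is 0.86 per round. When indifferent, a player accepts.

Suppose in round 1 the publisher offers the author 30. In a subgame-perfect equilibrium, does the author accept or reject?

Work out the author's continuation value if the offer is rejected.
Round 4 (the author proposes): the publisher gets 15 if talks fail, so the author offers 15 and keeps 45.
Round 3 (the publisher proposes): the author can get 45 next round, worth 0.86 × 45 = 38.7 now; the publisher offers that and keeps 21.3.
Round 2 (the author proposes): the publisher can get 21.3 next round, worth 0.86 × 21.3 = 18.318 now, so the author offers 18.318, keeping 41.682.
So by rejecting in round 1, the author gets 41.682 next round, worth 0.86 × 41.682 = 35.84652 now.
Offer 30 < 35.84652, so the author rejects.

Reject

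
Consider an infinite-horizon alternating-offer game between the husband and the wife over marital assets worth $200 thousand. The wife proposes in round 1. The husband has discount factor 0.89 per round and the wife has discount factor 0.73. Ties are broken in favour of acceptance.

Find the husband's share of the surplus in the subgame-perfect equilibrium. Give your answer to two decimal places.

In a stationary SPE each proposer offers the other exactly their discounted continuation value.
If the wife keeps x when proposing and the husband keeps y when proposing, then x = 200 − 0.89y and y = 200 − 0.73x.
Solving: x = 200(1 − 0.89) / (1 − 0.73·0.89) = 22 / 0.3503 ≈ 62.8033.
The husband gets 200 − 62.8033 ≈ 137.1967.

137.20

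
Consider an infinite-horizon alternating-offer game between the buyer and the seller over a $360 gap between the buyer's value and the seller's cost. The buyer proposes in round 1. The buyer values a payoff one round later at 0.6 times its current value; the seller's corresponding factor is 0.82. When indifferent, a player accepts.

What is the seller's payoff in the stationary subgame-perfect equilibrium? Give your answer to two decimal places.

232.44

In a stationary SPE each proposer offers the other exactly their discounted continuation value.
If the buyer keeps x when proposing and the seller keeps y when proposing, then x = 360 − 0.82y and y = 360 − 0.6x.
Solving: x = 360(1 − 0.82) / (1 − 0.6·0.82) = 64.8 / 0.508 ≈ 127.5591.
The seller gets 360 − 127.5591 ≈ 232.4409.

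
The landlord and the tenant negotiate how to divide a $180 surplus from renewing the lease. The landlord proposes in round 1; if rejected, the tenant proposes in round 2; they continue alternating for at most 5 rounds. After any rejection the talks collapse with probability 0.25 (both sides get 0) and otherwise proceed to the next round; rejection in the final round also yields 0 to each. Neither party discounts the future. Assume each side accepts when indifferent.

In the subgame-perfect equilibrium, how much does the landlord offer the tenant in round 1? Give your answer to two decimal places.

52.73

Round 5 (the landlord proposes): the tenant will accept anything ≥ 0, so the landlord offers 0 and keeps 180.
Round 4 (the tenant proposes): rejecting gives the landlord an expected 0.75 × 180 = 135; the tenant offers that and keeps 45.
Round 3 (the landlord proposes): rejecting gives the tenant an expected 0.75 × 45 = 33.75; the landlord offers that and keeps 146.25.
Round 2 (the tenant proposes): rejecting gives the landlord an expected 0.75 × 146.25 = 109.6875. The tenant offers 109.6875 and keeps 180 − 109.6875 = 70.3125.
Round 1 (the landlord proposes): rejecting gives the tenant an expected 0.75 × 70.3125 = 52.734375. The landlord offers 52.734375 and keeps 180 − 52.734375 = 127.265625.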